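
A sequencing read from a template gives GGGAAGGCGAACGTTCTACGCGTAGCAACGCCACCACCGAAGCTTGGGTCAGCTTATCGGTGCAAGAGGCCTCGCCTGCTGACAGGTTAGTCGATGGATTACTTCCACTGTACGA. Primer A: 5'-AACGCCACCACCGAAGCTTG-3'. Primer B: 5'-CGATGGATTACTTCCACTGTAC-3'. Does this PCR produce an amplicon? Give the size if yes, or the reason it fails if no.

No product — both primers anneal to the same strand and extend in the same direction.

Primer A (AACGCCACCACCGAAGCTTG) matches the top strand at positions 27–46 (3' end points downstream).
Primer B (CGATGGATTACTTCCACTGTAC) also matches the top strand directly, at positions 92–113 — its reverse complement GTACAGTGGAAGTAATCCATCG is not present.
Both primers anneal to the bottom strand with 3' ends pointing the same way, so neither can prime synthesis back toward the other.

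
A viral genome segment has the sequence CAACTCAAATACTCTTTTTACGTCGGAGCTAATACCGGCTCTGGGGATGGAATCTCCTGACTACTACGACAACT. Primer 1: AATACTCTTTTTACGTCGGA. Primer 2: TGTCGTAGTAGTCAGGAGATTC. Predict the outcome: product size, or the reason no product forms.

Yes — a 64 bp product.

Primer 1 (AATACTCTTTTTACGTCGGA) matches the top strand at positions 8–27; it acts as a forward primer.
Primer 2's reverse complement is GAATCTCCTGACTACTACGACA, matching the top strand at positions 50–71; it acts as a reverse primer.
The 3' ends face each other across positions 8–71, giving a 64 bp product.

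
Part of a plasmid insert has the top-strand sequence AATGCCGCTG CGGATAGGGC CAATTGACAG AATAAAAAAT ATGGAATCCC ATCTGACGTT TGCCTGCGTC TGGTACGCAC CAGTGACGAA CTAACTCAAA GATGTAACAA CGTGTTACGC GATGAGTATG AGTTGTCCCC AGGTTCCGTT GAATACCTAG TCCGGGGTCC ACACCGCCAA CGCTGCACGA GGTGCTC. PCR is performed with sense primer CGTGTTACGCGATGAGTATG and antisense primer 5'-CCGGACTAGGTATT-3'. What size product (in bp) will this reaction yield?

55 bp

The forward primer matches the template at positions 111–130.
Reverse complement of the reverse primer: AATACCTAGTCCGG. This occurs on the top strand at positions 152–165.
Amplicon spans positions 111–165: 55 bp.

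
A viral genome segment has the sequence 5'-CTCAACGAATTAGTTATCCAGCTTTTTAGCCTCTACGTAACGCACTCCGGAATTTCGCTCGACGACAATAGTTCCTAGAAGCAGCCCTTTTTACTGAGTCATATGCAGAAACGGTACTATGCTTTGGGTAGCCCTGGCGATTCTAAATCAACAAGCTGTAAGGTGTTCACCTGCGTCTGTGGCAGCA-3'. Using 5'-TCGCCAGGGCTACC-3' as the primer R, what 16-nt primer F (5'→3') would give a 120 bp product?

5'-GCTTTTTAGCCTCTAC-3'

The reverse primer's reverse complement GGTAGCCCTGGCGA matches the template at positions 127–140, so the product ends at position 140.
A 120 bp product then starts at position 140 − 120 + 1 = 21.
The forward primer is identical to the top strand there: GCTTTTTAGCCTCTAC.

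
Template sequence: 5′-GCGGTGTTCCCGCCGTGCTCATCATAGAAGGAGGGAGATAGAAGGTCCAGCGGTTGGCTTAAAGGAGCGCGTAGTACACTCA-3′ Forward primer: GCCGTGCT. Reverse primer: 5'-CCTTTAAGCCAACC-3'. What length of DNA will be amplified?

54 bp

Scanning the template, GCCGTGCT occurs at positions 12–19; this primer anneals to the bottom strand there with its 3' end pointing downstream.
Taking the reverse complement of CCTTTAAGCCAACC gives GGTTGGCTTAAAGG, found at positions 52–65 on the template; the primer anneals here to the top strand with its 3' end pointing upstream.
Amplicon spans positions 12–65: 54 bp.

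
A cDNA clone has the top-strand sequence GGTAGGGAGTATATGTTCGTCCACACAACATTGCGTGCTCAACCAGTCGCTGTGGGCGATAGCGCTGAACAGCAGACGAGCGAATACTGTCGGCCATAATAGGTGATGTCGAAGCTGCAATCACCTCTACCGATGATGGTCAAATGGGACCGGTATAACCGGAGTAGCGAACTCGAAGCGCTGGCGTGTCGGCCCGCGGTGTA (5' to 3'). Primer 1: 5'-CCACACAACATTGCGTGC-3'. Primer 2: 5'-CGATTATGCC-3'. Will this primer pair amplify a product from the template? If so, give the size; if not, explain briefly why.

Primer 2 (CGATTATGCC) does not match the top strand, and its reverse complement GGCATAATCG does not match either.
With no annealing site for primer 2, no amplification occurs.

No product — primer 2 has no binding site in the template.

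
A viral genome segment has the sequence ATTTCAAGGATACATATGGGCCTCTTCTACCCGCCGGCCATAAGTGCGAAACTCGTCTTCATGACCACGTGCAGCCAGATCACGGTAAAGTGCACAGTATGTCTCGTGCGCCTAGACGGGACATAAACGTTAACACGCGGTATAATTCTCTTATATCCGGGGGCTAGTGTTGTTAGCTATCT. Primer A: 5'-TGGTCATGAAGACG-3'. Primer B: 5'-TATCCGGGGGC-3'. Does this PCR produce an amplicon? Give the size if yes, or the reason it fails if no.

No product — the primers' 3' ends point away from each other.

Primer A (TGGTCATGAAGACG) has reverse complement CGTCTTCATGACCA, which matches the top strand at positions 54–67; primer A anneals to the top strand there with its 3' end pointing upstream toward position 54.
Primer B (TATCCGGGGGC) matches the top strand directly at positions 154–164; it anneals to the bottom strand with its 3' end pointing downstream toward position 164.
The 3' ends diverge (primer A extends toward position 1, primer B toward position 182), so the primers never converge on a shared product.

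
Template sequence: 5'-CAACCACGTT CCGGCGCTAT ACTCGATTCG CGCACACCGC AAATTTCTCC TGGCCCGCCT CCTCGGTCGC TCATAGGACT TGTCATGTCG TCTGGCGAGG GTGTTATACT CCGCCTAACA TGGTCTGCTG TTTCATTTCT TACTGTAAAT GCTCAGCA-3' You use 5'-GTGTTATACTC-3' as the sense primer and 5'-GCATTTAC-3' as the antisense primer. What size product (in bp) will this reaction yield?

52 bp

The forward primer matches the template at positions 101–111.
Reverse complement of the reverse primer: GTAAATGC. This occurs on the top strand at positions 145–152.
Product length = (reverse-primer end) − (forward-primer start) + 1 = 152 − 101 + 1 = 52 bp.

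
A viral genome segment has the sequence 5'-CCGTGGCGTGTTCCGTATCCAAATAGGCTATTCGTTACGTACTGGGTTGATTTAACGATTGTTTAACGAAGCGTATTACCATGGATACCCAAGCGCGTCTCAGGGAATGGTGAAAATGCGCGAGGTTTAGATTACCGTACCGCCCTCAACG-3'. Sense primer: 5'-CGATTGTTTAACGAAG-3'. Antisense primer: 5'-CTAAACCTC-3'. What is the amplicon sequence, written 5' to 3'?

Scanning the template, CGATTGTTTAACGAAG occurs at positions 56–71; this primer anneals to the bottom strand there with its 3' end pointing downstream.
The reverse primer's reverse complement is GAGGTTTAG, which matches the template at positions 122–130.
The product is the template from position 56 through 130 (75 bp).

5'-CGATTGTTTAACGAAGCGTATTACCATGGATACCCAAGCGCGTCTCAGGGAATGGTGAAAATGCGCGAGGTTTAG-3'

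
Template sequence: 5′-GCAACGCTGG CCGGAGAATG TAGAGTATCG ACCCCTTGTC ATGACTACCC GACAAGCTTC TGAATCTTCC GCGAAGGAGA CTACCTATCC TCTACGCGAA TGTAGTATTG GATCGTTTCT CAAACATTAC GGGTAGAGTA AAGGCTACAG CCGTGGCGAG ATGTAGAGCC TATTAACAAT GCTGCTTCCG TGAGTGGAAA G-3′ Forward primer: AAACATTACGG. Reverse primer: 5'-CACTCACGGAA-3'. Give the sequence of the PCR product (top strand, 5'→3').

5'-AAACATTACGGGTAGAGTAAAGGCTACAGCCGTGGCGAGATGTAGAGCCTATTAACAATGCTGCTTCCGTGAGTG-3'

Scanning the template, AAACATTACGG occurs at positions 122–132; this primer anneals to the bottom strand there with its 3' end pointing downstream.
Reverse complement of the reverse primer: TTCCGTGAGTG. This occurs on the top strand at positions 186–196.
The product is the template from position 122 through 196 (75 bp).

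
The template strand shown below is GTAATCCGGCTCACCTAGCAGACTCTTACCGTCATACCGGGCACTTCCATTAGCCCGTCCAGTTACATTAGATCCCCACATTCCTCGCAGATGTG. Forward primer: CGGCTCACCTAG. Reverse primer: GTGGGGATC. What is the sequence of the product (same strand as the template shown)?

5'-CGGCTCACCTAGCAGACTCTTACCGTCATACCGGGCACTTCCATTAGCCCGTCCAGTTACATTAGATCCCCAC-3'

Forward primer CGGCTCACCTAG is found on the top strand at positions 7–18.
Taking the reverse complement of GTGGGGATC gives GATCCCCAC, found at positions 71–79 on the template; the primer anneals here to the top strand with its 3' end pointing upstream.
The product is the template from position 7 through 79 (73 bp).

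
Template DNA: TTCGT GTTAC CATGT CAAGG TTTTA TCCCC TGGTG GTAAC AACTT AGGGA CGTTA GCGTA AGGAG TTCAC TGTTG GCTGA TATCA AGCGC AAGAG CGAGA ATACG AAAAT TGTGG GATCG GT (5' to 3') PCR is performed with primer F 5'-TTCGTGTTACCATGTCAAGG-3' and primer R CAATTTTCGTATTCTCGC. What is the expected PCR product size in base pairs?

112 bp

Forward primer TTCGTGTTACCATGTCAAGG is found on the top strand at positions 1–20.
Taking the reverse complement of CAATTTTCGTATTCTCGC gives GCGAGAATACGAAAATTG, found at positions 95–112 on the template; the primer anneals here to the top strand with its 3' end pointing upstream.
Product length = (reverse-primer end) − (forward-primer start) + 1 = 112 − 1 + 1 = 112 bp.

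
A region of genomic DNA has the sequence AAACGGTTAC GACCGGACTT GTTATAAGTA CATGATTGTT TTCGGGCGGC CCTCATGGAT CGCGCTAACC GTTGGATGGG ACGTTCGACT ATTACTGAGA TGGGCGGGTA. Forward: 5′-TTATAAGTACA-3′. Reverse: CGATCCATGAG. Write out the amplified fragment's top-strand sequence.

5'-TTATAAGTACATGATTGTTTTCGGGCGGCCCTCATGGATCG-3'

Scanning the template, TTATAAGTACA occurs at positions 22–32; this primer anneals to the bottom strand there with its 3' end pointing downstream.
Taking the reverse complement of CGATCCATGAG gives CTCATGGATCG, found at positions 52–62 on the template; the primer anneals here to the top strand with its 3' end pointing upstream.
The product is the template from position 22 through 62 (41 bp).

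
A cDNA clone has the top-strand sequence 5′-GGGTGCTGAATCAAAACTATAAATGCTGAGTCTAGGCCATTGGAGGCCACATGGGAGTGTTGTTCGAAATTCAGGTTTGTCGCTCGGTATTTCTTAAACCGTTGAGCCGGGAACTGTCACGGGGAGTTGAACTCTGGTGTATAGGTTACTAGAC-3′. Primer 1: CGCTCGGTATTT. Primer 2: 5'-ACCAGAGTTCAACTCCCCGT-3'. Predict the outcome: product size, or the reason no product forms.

Yes — a 58 bp product.

Primer 1 (CGCTCGGTATTT) matches the top strand at positions 81–92; it acts as a forward primer.
Primer 2's reverse complement is ACGGGGAGTTGAACTCTGGT, matching the top strand at positions 119–138; it acts as a reverse primer.
The 3' ends face each other across positions 81–138, giving a 58 bp product.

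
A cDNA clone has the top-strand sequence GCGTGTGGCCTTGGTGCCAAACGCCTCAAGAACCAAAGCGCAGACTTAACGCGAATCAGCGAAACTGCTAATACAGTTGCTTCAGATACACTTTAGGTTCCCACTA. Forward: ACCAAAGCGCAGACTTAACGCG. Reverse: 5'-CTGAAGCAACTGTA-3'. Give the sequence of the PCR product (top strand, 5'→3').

Scanning the template, ACCAAAGCGCAGACTTAACGCG occurs at positions 32–53; this primer anneals to the bottom strand there with its 3' end pointing downstream.
The reverse primer's reverse complement is TACAGTTGCTTCAG, which matches the template at positions 72–85.
The product is the template from position 32 through 85 (54 bp).

5'-ACCAAAGCGCAGACTTAACGCGAATCAGCGAAACTGCTAATACAGTTGCTTCAG-3'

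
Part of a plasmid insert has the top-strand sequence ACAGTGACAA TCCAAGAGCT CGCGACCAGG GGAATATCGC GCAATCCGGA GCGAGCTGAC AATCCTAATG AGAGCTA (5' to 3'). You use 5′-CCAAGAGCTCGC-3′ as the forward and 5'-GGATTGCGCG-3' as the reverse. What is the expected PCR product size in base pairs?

Scanning the template, CCAAGAGCTCGC occurs at positions 12–23; this primer anneals to the bottom strand there with its 3' end pointing downstream.
The reverse primer's reverse complement is CGCGCAATCC, which matches the template at positions 38–47.
Amplicon spans positions 12–47: 36 bp.

36 bp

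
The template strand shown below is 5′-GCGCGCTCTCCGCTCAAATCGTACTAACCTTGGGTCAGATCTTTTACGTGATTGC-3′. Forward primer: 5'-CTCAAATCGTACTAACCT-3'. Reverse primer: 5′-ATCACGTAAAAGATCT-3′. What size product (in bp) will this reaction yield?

Forward primer CTCAAATCGTACTAACCT is found on the top strand at positions 13–30.
The reverse primer's reverse complement is AGATCTTTTACGTGAT, which matches the template at positions 37–52.
Amplicon spans positions 13–52: 40 bp.

40 bp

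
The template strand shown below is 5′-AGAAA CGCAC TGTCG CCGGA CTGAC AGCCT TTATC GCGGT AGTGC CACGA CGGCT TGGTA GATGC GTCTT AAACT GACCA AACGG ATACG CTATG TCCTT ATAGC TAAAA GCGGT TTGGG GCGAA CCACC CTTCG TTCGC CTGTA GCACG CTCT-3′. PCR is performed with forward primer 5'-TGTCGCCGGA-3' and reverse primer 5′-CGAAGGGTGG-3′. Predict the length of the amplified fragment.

The forward primer matches the template at positions 11–20.
Reverse complement of the reverse primer: CCACCCTTCG. This occurs on the top strand at positions 126–135.
The product runs from position 11 to position 135, so its length is 135 − 11 + 1 = 125 bp.

125 bp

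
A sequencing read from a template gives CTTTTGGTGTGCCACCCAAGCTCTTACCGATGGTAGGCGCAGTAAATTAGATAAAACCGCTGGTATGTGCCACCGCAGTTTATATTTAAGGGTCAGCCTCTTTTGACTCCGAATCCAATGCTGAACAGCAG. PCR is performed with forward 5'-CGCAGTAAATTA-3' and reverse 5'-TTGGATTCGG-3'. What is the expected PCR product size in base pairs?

The forward primer matches the template at positions 38–49.
The reverse primer's reverse complement is CCGAATCCAA, which matches the template at positions 109–118.
Product length = (reverse-primer end) − (forward-primer start) + 1 = 118 − 38 + 1 = 81 bp.

81 bp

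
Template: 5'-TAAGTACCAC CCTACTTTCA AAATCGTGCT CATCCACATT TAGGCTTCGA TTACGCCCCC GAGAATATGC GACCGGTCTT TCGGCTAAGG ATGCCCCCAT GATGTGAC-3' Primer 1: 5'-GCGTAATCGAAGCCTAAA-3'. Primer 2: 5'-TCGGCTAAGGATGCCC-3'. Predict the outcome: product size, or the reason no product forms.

Primer 1 (GCGTAATCGAAGCCTAAA) has reverse complement TTTAGGCTTCGATTACGC, which matches the top strand at positions 39–56; primer 1 anneals to the top strand there with its 3' end pointing upstream toward position 39.
Primer 2 (TCGGCTAAGGATGCCC) matches the top strand directly at positions 81–96; it anneals to the bottom strand with its 3' end pointing downstream toward position 96.
The 3' ends diverge (primer 1 extends toward position 1, primer 2 toward position 108), so the primers never converge on a shared product.

No product — the primers' 3' ends point away from each other.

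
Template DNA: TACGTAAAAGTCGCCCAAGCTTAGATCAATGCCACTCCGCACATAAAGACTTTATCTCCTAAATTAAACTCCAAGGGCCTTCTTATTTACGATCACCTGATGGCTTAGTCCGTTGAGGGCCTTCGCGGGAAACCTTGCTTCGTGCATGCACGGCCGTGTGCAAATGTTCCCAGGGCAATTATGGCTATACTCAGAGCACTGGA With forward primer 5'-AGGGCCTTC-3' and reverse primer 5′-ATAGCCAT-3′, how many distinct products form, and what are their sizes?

The forward primer AGGGCCTTC matches the top strand at positions 74–82, 116–124.
The reverse primer's reverse complement is ATGGCTAT, matching at positions 181–188.
Each forward site pairs with the reverse site to give a product ending at position 188: sizes 115, 73 bp.

Two products: 115 bp, 73 bp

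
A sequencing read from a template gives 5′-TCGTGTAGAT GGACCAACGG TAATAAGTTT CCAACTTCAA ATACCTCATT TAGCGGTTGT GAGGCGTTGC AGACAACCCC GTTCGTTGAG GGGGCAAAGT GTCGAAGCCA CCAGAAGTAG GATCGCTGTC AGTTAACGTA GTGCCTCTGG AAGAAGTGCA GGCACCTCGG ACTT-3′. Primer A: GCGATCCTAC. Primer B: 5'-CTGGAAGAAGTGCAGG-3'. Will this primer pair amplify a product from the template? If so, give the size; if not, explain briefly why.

Primer A (GCGATCCTAC) has reverse complement GTAGGATCGC, which matches the top strand at positions 117–126; primer A anneals to the top strand there with its 3' end pointing upstream toward position 117.
Primer B (CTGGAAGAAGTGCAGG) matches the top strand directly at positions 147–162; it anneals to the bottom strand with its 3' end pointing downstream toward position 162.
The 3' ends diverge (primer A extends toward position 1, primer B toward position 174), so the primers never converge on a shared product.

No product — the primers' 3' ends point away from each other.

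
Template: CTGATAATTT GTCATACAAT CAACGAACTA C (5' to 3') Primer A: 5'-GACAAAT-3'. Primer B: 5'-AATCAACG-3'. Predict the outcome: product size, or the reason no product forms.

Primer A (GACAAAT) has reverse complement ATTTGTC, which matches the top strand at positions 7–13; primer A anneals to the top strand there with its 3' end pointing upstream toward position 7.
Primer B (AATCAACG) matches the top strand directly at positions 18–25; it anneals to the bottom strand with its 3' end pointing downstream toward position 25.
The 3' ends diverge (primer A extends toward position 1, primer B toward position 31), so the primers never converge on a shared product.

No product — the primers' 3' ends point away from each other.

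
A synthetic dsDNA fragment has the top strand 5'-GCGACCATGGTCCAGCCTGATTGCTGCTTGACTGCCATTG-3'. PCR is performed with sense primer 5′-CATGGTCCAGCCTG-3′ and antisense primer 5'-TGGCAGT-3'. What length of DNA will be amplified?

32 bp

Forward primer CATGGTCCAGCCTG is found on the top strand at positions 6–19.
The reverse primer's reverse complement is ACTGCCA, which matches the template at positions 31–37.
The product runs from position 6 to position 37, so its length is 37 − 6 + 1 = 32 bp.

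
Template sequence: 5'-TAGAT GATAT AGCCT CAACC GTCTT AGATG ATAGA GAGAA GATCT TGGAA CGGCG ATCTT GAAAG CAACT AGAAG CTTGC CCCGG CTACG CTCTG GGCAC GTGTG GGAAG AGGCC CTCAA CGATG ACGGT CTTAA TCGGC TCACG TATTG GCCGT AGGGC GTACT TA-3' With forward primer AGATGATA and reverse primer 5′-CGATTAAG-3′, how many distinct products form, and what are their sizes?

The forward primer AGATGATA matches the top strand at positions 2–9, 26–33.
The reverse primer's reverse complement is CTTAATCG, matching at positions 131–138.
Each forward site pairs with the reverse site to give a product ending at position 138: sizes 137, 113 bp.

Two products: 137 bp, 113 bp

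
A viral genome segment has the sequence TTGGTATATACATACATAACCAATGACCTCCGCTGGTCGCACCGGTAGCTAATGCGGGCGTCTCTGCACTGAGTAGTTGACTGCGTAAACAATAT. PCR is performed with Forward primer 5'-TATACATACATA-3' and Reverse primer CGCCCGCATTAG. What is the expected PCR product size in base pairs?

Scanning the template, TATACATACATA occurs at positions 7–18; this primer anneals to the bottom strand there with its 3' end pointing downstream.
The reverse primer's reverse complement is CTAATGCGGGCG, which matches the template at positions 49–60.
The product runs from position 7 to position 60, so its length is 60 − 7 + 1 = 54 bp.

54 bp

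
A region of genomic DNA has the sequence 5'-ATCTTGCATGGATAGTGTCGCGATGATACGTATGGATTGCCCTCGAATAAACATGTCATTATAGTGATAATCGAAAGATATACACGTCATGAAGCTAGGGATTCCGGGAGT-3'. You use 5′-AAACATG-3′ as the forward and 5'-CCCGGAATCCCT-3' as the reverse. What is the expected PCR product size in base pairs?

60 bp

Scanning the template, AAACATG occurs at positions 49–55; this primer anneals to the bottom strand there with its 3' end pointing downstream.
Taking the reverse complement of CCCGGAATCCCT gives AGGGATTCCGGG, found at positions 97–108 on the template; the primer anneals here to the top strand with its 3' end pointing upstream.
Product length = (reverse-primer end) − (forward-primer start) + 1 = 108 − 49 + 1 = 60 bp.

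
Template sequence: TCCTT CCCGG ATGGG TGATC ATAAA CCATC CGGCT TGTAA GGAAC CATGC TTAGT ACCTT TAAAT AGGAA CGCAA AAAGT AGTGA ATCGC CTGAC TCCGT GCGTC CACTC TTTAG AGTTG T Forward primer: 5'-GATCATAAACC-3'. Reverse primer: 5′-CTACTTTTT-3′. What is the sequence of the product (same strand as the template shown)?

5'-GATCATAAACCATCCGGCTTGTAAGGAACCATGCTTAGTACCTTTAAATAGGAACGCAAAAAGTAG-3'

Scanning the template, GATCATAAACC occurs at positions 17–27; this primer anneals to the bottom strand there with its 3' end pointing downstream.
Reverse complement of the reverse primer: AAAAAGTAG. This occurs on the top strand at positions 74–82.
The product is the template from position 17 through 82 (66 bp).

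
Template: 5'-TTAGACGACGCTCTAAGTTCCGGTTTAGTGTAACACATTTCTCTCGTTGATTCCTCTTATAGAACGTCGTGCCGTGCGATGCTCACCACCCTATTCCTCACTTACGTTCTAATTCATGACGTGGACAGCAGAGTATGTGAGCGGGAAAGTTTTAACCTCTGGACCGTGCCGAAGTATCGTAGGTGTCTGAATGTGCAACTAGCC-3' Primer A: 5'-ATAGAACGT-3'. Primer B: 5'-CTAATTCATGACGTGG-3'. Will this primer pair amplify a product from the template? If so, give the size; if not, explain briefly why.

Primer A (ATAGAACGT) matches the top strand at positions 59–67 (3' end points downstream).
Primer B (CTAATTCATGACGTGG) also matches the top strand directly, at positions 109–124 — its reverse complement CCACGTCATGAATTAG is not present.
Both primers anneal to the bottom strand with 3' ends pointing the same way, so neither can prime synthesis back toward the other.

No product — both primers anneal to the same strand and extend in the same direction.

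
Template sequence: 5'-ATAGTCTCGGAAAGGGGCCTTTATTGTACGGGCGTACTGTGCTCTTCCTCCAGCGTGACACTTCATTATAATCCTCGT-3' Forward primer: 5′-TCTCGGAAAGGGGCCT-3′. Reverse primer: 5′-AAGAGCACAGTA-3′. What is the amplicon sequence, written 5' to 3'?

The forward primer matches the template at positions 5–20.
Reverse complement of the reverse primer: TACTGTGCTCTT. This occurs on the top strand at positions 35–46.
The product is the template from position 5 through 46 (42 bp).

5'-TCTCGGAAAGGGGCCTTTATTGTACGGGCGTACTGTGCTCTT-3'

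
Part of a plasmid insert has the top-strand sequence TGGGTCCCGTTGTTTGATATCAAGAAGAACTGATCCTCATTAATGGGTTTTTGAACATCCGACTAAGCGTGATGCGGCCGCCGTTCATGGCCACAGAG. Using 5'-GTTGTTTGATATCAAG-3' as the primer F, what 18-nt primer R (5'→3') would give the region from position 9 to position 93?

5'-TGGCCATGAACGGCGGCC-3'

The product's 3' end on the top strand is position 93.
The reverse primer anneals to the top strand over positions 76–93, i.e. to GGCCGCCGTTCATGGCCA.
Its sequence written 5'→3' is the reverse complement: TGGCCATGAACGGCGGCC.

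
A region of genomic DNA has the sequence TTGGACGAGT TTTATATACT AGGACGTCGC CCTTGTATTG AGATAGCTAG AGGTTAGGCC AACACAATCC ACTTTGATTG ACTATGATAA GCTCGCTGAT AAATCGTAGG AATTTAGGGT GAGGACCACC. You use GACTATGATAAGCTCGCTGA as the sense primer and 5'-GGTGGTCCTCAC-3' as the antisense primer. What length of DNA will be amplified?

51 bp

The forward primer matches the template at positions 80–99.
The reverse primer's reverse complement is GTGAGGACCACC, which matches the template at positions 119–130.
Product length = (reverse-primer end) − (forward-primer start) + 1 = 130 − 80 + 1 = 51 bp.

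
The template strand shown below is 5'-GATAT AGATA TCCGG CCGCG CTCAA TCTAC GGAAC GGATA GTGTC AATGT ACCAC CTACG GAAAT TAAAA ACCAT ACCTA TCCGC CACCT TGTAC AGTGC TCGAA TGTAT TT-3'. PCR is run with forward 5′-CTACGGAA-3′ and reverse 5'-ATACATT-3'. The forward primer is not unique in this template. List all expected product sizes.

84 bp, 55 bp

The forward primer CTACGGAA matches the top strand at positions 27–34, 56–63.
The reverse primer's reverse complement is AATGTAT, matching at positions 104–110.
Each forward site pairs with the reverse site to give a product ending at position 110: sizes 84, 55 bp.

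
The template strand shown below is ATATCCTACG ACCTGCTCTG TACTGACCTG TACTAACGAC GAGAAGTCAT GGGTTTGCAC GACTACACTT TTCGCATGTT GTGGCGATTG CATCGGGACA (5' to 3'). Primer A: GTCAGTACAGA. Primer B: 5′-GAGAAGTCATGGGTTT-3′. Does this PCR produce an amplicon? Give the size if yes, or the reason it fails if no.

Primer A (GTCAGTACAGA) has reverse complement TCTGTACTGAC, which matches the top strand at positions 17–27; primer A anneals to the top strand there with its 3' end pointing upstream toward position 17.
Primer B (GAGAAGTCATGGGTTT) matches the top strand directly at positions 41–56; it anneals to the bottom strand with its 3' end pointing downstream toward position 56.
The 3' ends diverge (primer A extends toward position 1, primer B toward position 100), so the primers never converge on a shared product.

No product — the primers' 3' ends point away from each other.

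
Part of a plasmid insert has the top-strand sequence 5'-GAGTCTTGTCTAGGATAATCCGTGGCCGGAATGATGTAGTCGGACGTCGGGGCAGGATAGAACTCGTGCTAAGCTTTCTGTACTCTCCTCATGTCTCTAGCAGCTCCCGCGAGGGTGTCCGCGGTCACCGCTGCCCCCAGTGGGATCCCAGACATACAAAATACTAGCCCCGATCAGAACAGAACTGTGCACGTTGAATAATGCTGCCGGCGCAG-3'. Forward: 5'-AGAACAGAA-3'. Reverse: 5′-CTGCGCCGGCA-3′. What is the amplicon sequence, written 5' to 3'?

Scanning the template, AGAACAGAA occurs at positions 176–184; this primer anneals to the bottom strand there with its 3' end pointing downstream.
The reverse primer's reverse complement is TGCCGGCGCAG, which matches the template at positions 205–215.
The product is the template from position 176 through 215 (40 bp).

5'-AGAACAGAACTGTGCACGTTGAATAATGCTGCCGGCGCAG-3'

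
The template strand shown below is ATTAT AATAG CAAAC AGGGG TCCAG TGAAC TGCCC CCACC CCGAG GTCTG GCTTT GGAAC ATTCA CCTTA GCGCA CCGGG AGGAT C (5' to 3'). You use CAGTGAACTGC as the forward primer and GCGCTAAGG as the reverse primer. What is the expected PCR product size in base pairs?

52 bp

Scanning the template, CAGTGAACTGC occurs at positions 23–33; this primer anneals to the bottom strand there with its 3' end pointing downstream.
Reverse complement of the reverse primer: CCTTAGCGC. This occurs on the top strand at positions 66–74.
The product runs from position 23 to position 74, so its length is 74 − 23 + 1 = 52 bp.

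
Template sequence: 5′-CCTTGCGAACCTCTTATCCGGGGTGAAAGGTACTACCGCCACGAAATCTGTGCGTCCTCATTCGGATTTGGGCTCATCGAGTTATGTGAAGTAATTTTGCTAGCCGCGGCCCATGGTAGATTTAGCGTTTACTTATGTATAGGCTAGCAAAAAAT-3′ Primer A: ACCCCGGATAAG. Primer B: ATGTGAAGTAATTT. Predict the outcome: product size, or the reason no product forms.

Primer A (ACCCCGGATAAG) has reverse complement CTTATCCGGGGT, which matches the top strand at positions 13–24; primer A anneals to the top strand there with its 3' end pointing upstream toward position 13.
Primer B (ATGTGAAGTAATTT) matches the top strand directly at positions 84–97; it anneals to the bottom strand with its 3' end pointing downstream toward position 97.
The 3' ends diverge (primer A extends toward position 1, primer B toward position 155), so the primers never converge on a shared product.

No product — the primers' 3' ends point away from each other.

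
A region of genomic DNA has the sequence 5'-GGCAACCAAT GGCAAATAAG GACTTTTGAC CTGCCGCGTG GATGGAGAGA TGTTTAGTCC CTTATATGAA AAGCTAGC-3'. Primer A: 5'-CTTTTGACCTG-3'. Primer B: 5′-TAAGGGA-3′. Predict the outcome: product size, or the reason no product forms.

Primer A (CTTTTGACCTG) matches the top strand at positions 23–33; it acts as a forward primer.
Primer B's reverse complement is TCCCTTA, matching the top strand at positions 58–64; it acts as a reverse primer.
The 3' ends face each other across positions 23–64, giving a 42 bp product.

Yes — a 42 bp product.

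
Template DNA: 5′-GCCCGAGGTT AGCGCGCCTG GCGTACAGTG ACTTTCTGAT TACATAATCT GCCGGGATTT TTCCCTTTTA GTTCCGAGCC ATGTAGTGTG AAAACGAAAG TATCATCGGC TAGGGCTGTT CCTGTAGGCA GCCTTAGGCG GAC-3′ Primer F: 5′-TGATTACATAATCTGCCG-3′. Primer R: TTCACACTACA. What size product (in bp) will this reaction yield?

56 bp

The forward primer matches the template at positions 37–54.
The reverse primer's reverse complement is TGTAGTGTGAA, which matches the template at positions 82–92.
Product length = (reverse-primer end) − (forward-primer start) + 1 = 92 − 37 + 1 = 56 bp.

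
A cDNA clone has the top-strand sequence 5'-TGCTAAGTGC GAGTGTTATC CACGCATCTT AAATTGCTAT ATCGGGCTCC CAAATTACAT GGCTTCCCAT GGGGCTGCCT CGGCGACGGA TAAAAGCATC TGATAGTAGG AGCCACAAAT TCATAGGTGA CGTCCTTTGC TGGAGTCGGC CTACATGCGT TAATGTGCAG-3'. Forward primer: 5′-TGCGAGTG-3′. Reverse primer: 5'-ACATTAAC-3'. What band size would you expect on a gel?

The forward primer matches the template at positions 8–15.
The reverse primer's reverse complement is GTTAATGT, which matches the template at positions 159–166.
Product length = (reverse-primer end) − (forward-primer start) + 1 = 166 − 8 + 1 = 159 bp.

159 bp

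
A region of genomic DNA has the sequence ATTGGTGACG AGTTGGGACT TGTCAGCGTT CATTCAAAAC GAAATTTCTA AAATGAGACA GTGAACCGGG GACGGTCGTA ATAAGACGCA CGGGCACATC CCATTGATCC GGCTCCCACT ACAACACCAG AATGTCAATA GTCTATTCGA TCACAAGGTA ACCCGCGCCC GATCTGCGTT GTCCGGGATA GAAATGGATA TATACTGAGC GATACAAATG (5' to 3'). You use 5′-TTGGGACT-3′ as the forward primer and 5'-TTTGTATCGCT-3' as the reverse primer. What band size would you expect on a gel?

Scanning the template, TTGGGACT occurs at positions 13–20; this primer anneals to the bottom strand there with its 3' end pointing downstream.
Taking the reverse complement of TTTGTATCGCT gives AGCGATACAAA, found at positions 208–218 on the template; the primer anneals here to the top strand with its 3' end pointing upstream.
The product runs from position 13 to position 218, so its length is 218 − 13 + 1 = 206 bp.

206 bp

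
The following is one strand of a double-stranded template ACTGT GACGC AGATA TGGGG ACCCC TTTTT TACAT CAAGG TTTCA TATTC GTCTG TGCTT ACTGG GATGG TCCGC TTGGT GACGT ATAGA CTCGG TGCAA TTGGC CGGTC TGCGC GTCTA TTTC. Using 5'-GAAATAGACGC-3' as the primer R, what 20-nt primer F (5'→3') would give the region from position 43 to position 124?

5'-TCATATTCGTCTGTGCTTAC-3'

The reverse primer's reverse complement GCGTCTATTTC matches the template at positions 114–124; the product starts at position 43.
The forward primer is identical to the top strand over positions 43–62: TCATATTCGTCTGTGCTTAC.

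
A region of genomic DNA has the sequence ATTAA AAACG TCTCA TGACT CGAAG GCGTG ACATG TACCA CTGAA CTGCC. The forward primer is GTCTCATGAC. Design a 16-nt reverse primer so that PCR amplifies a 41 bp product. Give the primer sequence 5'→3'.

5'-GGCAGTTCAGTGGTAC-3'

The forward primer binds at positions 10–19, so a 41 bp product ends at position 10 + 41 − 1 = 50.
The reverse primer anneals to the top strand over positions 35–50, i.e. to GTACCACTGAACTGCC.
Its sequence written 5'→3' is the reverse complement: GGCAGTTCAGTGGTAC.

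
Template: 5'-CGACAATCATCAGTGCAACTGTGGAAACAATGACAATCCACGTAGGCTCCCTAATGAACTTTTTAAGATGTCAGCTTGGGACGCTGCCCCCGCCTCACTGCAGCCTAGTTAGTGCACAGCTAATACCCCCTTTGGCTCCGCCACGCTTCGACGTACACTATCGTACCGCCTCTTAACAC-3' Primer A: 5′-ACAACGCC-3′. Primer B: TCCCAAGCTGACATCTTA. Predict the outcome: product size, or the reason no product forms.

No product — primer A has no binding site in the template.

Primer A (ACAACGCC) does not match the top strand, and its reverse complement GGCGTTGT does not match either.
With no annealing site for primer A, no amplification occurs.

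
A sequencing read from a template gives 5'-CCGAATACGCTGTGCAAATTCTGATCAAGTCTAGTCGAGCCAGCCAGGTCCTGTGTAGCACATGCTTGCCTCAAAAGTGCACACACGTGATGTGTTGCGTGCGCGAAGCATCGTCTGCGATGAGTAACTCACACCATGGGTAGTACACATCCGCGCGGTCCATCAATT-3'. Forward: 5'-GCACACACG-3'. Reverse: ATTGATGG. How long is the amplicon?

89 bp

The forward primer matches the template at positions 79–87.
The reverse primer's reverse complement is CCATCAAT, which matches the template at positions 160–167.
Product length = (reverse-primer end) − (forward-primer start) + 1 = 167 − 79 + 1 = 89 bp.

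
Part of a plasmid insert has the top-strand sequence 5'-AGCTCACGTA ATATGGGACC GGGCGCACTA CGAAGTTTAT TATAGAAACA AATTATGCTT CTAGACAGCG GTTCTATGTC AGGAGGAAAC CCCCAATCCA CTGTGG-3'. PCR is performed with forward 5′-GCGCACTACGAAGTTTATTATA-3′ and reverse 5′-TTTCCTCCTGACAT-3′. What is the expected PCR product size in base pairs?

67 bp

Scanning the template, GCGCACTACGAAGTTTATTATA occurs at positions 23–44; this primer anneals to the bottom strand there with its 3' end pointing downstream.
Taking the reverse complement of TTTCCTCCTGACAT gives ATGTCAGGAGGAAA, found at positions 76–89 on the template; the primer anneals here to the top strand with its 3' end pointing upstream.
Product length = (reverse-primer end) − (forward-primer start) + 1 = 89 − 23 + 1 = 67 bp.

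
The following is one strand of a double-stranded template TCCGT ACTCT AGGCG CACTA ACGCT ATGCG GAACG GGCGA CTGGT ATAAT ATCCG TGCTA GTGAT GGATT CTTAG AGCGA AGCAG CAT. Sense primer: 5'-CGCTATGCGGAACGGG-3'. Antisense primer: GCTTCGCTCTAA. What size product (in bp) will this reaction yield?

The forward primer matches the template at positions 22–37.
Reverse complement of the reverse primer: TTAGAGCGAAGC. This occurs on the top strand at positions 72–83.
Amplicon spans positions 22–83: 62 bp.

62 bp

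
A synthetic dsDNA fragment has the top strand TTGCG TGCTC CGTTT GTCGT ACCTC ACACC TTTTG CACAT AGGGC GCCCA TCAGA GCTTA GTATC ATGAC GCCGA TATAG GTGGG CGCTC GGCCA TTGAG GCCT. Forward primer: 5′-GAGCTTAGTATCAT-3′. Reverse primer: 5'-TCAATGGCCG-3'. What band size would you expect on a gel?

46 bp

Forward primer GAGCTTAGTATCAT is found on the top strand at positions 54–67.
The reverse primer's reverse complement is CGGCCATTGA, which matches the template at positions 90–99.
Amplicon spans positions 54–99: 46 bp.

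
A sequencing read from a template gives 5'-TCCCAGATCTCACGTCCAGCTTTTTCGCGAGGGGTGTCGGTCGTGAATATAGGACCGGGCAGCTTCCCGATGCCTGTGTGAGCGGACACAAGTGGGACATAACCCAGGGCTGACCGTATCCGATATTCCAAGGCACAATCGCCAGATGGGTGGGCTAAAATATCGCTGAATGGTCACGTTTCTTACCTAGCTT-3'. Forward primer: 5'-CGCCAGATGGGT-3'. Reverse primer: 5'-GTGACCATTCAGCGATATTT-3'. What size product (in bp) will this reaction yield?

The forward primer matches the template at positions 140–151.
Reverse complement of the reverse primer: AAATATCGCTGAATGGTCAC. This occurs on the top strand at positions 158–177.
Amplicon spans positions 140–177: 38 bp.

38 bp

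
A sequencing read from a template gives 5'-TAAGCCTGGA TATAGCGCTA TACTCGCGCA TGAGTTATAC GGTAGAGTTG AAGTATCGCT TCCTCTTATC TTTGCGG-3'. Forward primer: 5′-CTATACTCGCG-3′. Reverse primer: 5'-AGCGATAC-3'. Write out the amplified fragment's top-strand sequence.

5'-CTATACTCGCGCATGAGTTATACGGTAGAGTTGAAGTATCGCT-3'

Forward primer CTATACTCGCG is found on the top strand at positions 18–28.
The reverse primer's reverse complement is GTATCGCT, which matches the template at positions 53–60.
The product is the template from position 18 through 60 (43 bp).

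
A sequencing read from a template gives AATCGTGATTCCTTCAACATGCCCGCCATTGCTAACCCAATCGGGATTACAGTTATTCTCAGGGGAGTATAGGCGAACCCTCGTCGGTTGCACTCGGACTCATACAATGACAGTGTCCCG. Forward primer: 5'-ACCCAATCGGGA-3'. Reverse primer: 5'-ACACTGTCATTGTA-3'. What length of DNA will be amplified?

82 bp

Scanning the template, ACCCAATCGGGA occurs at positions 35–46; this primer anneals to the bottom strand there with its 3' end pointing downstream.
Taking the reverse complement of ACACTGTCATTGTA gives TACAATGACAGTGT, found at positions 103–116 on the template; the primer anneals here to the top strand with its 3' end pointing upstream.
The product runs from position 35 to position 116, so its length is 116 − 35 + 1 = 82 bp.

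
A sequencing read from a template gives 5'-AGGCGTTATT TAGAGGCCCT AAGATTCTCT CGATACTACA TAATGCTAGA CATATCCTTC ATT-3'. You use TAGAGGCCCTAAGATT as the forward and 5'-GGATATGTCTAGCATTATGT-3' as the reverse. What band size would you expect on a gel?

Forward primer TAGAGGCCCTAAGATT is found on the top strand at positions 11–26.
Taking the reverse complement of GGATATGTCTAGCATTATGT gives ACATAATGCTAGACATATCC, found at positions 38–57 on the template; the primer anneals here to the top strand with its 3' end pointing upstream.
Amplicon spans positions 11–57: 47 bp.

47 bp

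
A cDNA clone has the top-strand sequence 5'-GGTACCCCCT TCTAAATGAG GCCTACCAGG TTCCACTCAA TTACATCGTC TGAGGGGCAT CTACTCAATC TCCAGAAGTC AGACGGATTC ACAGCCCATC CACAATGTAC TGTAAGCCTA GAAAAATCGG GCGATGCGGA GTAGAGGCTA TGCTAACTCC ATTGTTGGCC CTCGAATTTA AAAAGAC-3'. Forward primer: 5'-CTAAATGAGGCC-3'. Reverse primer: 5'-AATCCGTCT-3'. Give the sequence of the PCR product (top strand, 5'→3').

5'-CTAAATGAGGCCTACCAGGTTCCACTCAATTACATCGTCTGAGGGGCATCTACTCAATCTCCAGAAGTCAGACGGATT-3'

Scanning the template, CTAAATGAGGCC occurs at positions 12–23; this primer anneals to the bottom strand there with its 3' end pointing downstream.
The reverse primer's reverse complement is AGACGGATT, which matches the template at positions 81–89.
The product is the template from position 12 through 89 (78 bp).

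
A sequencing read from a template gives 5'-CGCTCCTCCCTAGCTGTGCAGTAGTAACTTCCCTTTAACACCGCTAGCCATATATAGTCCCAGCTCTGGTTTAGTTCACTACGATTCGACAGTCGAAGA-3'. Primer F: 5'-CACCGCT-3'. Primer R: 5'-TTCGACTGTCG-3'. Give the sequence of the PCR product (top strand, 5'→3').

Scanning the template, CACCGCT occurs at positions 39–45; this primer anneals to the bottom strand there with its 3' end pointing downstream.
The reverse primer's reverse complement is CGACAGTCGAA, which matches the template at positions 87–97.
The product is the template from position 39 through 97 (59 bp).

5'-CACCGCTAGCCATATATAGTCCCAGCTCTGGTTTAGTTCACTACGATTCGACAGTCGAA-3'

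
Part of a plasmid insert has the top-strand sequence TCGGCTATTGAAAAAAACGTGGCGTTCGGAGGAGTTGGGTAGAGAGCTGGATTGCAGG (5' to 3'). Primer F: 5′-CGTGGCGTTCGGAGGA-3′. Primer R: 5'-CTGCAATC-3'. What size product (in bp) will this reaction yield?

40 bp

The forward primer matches the template at positions 18–33.
Reverse complement of the reverse primer: GATTGCAG. This occurs on the top strand at positions 50–57.
The product runs from position 18 to position 57, so its length is 57 − 18 + 1 = 40 bp.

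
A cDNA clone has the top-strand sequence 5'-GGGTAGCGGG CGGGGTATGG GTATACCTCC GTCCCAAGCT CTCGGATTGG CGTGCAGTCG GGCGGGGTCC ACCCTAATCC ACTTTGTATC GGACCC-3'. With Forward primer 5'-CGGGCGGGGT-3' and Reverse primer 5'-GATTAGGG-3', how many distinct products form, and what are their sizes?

Two products: 73 bp, 21 bp

The forward primer CGGGCGGGGT matches the top strand at positions 7–16, 59–68.
The reverse primer's reverse complement is CCCTAATC, matching at positions 72–79.
Each forward site pairs with the reverse site to give a product ending at position 79: sizes 73, 21 bp.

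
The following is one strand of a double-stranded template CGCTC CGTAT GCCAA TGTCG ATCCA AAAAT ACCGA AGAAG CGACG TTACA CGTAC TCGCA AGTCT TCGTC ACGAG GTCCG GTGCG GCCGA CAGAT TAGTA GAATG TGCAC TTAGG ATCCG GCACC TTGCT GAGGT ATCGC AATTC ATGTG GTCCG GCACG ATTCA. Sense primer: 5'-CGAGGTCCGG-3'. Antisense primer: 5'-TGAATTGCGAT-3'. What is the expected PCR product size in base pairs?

75 bp

Scanning the template, CGAGGTCCGG occurs at positions 72–81; this primer anneals to the bottom strand there with its 3' end pointing downstream.
Taking the reverse complement of TGAATTGCGAT gives ATCGCAATTCA, found at positions 136–146 on the template; the primer anneals here to the top strand with its 3' end pointing upstream.
Product length = (reverse-primer end) − (forward-primer start) + 1 = 146 − 72 + 1 = 75 bp.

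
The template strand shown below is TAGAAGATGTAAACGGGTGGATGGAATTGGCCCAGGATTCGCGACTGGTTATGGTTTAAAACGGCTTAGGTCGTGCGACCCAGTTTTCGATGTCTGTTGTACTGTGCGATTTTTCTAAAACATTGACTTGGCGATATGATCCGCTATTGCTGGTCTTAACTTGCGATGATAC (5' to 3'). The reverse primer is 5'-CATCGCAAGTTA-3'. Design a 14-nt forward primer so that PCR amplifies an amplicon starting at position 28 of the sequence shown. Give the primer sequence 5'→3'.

5'-TGGCCCAGGATTCG-3'

The reverse primer's reverse complement TAACTTGCGATG matches the template at positions 157–168; the product starts at position 28.
The forward primer is identical to the top strand over positions 28–41: TGGCCCAGGATTCG.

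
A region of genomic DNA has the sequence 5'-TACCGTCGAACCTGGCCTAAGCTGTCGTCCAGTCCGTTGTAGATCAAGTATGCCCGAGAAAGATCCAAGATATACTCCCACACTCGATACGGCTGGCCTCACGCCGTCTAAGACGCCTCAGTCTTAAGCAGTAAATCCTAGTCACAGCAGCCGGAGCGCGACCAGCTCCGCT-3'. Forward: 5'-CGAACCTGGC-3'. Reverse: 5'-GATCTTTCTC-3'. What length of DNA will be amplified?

Forward primer CGAACCTGGC is found on the top strand at positions 7–16.
Taking the reverse complement of GATCTTTCTC gives GAGAAAGATC, found at positions 56–65 on the template; the primer anneals here to the top strand with its 3' end pointing upstream.
The product runs from position 7 to position 65, so its length is 65 − 7 + 1 = 59 bp.

59 bp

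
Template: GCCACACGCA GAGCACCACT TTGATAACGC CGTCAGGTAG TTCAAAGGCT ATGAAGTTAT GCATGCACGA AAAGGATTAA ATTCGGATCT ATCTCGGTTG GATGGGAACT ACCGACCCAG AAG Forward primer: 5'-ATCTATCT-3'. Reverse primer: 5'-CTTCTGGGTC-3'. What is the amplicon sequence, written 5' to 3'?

The forward primer matches the template at positions 87–94.
The reverse primer's reverse complement is GACCCAGAAG, which matches the template at positions 114–123.
The product is the template from position 87 through 123 (37 bp).

5'-ATCTATCTCGGTTGGATGGGAACTACCGACCCAGAAG-3'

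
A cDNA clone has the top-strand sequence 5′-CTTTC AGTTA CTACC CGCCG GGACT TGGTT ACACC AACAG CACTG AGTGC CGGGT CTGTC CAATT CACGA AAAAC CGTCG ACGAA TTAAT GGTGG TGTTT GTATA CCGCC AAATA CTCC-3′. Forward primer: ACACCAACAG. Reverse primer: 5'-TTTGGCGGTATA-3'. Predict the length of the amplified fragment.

83 bp

Scanning the template, ACACCAACAG occurs at positions 31–40; this primer anneals to the bottom strand there with its 3' end pointing downstream.
The reverse primer's reverse complement is TATACCGCCAAA, which matches the template at positions 102–113.
Product length = (reverse-primer end) − (forward-primer start) + 1 = 113 − 31 + 1 = 83 bp.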